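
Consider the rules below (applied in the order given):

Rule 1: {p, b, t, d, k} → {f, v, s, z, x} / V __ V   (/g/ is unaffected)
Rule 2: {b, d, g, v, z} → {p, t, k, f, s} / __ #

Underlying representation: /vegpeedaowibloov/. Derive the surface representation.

Rule 1 (intervocalic spirantization): /d/ is a stop between vowels /e/ and /a/, so it spirantizes to the fricative [z]. /vegpeedaowibloov/ → vegpeezaowibloov.
Rule 2 (final devoicing): /v/ is a voiced obstruent in word-final position, so it devoices to [f]. /vegpeezaowibloov/ → vegpeezaowibloof.

vegpeezaowibloof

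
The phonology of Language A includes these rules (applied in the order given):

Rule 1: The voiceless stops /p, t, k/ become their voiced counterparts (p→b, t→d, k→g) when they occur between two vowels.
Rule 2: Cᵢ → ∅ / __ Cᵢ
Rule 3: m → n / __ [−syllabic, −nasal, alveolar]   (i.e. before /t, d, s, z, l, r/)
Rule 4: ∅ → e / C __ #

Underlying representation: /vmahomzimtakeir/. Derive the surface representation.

Rule 1 (intervocalic voicing): /k/ is a voiceless stop between vowels /a/ and /e/, so it voices to [g]. /vmahomzimtakeir/ → vmahomzimtageir.
Rule 2 (degemination): no segment meets the environment; /vmahomzimtageir/ is unchanged.
Rule 3 (nasal place assimilation): /m/ precedes the alveolar consonant /z/, so it assimilates in place to [n]. /m/ precedes the alveolar consonant /t/, so it assimilates in place to [n]. /vmahomzimtageir/ → vmahonzintageir.
Rule 4 (final e-epenthesis): the form ends in the consonant /r/, so [e] is inserted word-finally. /vmahonzintageir/ → vmahonzintageire.

vmahonzintageire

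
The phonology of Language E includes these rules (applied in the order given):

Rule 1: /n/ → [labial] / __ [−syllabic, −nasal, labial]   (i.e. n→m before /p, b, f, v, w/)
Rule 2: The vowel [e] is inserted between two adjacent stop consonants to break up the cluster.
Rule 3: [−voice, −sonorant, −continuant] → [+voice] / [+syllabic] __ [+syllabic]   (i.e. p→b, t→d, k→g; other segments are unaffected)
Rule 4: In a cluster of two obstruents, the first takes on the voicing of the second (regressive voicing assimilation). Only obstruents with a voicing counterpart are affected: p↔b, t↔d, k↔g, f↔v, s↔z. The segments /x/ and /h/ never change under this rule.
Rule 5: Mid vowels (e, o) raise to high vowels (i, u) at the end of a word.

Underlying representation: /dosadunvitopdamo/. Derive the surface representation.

dosadumvidobedamu

Rule 1 (nasal place assimilation): /n/ precedes the labial consonant /v/, so it assimilates in place to [m]. /dosadunvitopdamo/ → dosadumvitopdamo.
Rule 2 (stop-cluster e-epenthesis): /p/ and /d/ form a stop–stop cluster, so [e] is inserted between them. /dosadumvitopdamo/ → dosadumvitopedamo.
Rule 3 (intervocalic voicing): /t/ is a voiceless stop between vowels /i/ and /o/, so it voices to [d]. /p/ is a voiceless stop between vowels /o/ and /e/, so it voices to [b]. /dosadumvitopedamo/ → dosadumvidobedamo.
Rule 4 (regressive voicing assimilation): no segment meets the environment; /dosadumvidobedamo/ is unchanged.
Rule 5 (final vowel raising): /o/ is a mid vowel in word-final position, so it raises to [u]. /dosadumvidobedamo/ → dosadumvidobedamu.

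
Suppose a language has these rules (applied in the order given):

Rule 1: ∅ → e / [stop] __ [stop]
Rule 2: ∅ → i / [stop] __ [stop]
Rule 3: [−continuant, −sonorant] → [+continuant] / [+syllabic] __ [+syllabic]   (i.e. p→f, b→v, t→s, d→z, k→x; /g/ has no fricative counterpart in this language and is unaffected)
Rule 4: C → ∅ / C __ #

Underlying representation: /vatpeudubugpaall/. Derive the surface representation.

vasefeuzuvugefaal

Rule 1 (stop-cluster e-epenthesis): /t/ and /p/ form a stop–stop cluster, so [e] is inserted between them. /g/ and /p/ form a stop–stop cluster, so [e] is inserted between them. /vatpeudubugpaall/ → vatepeudubugepaall.
Rule 2 (stop-cluster i-epenthesis): no segment meets the environment; /vatepeudubugepaall/ is unchanged.
Rule 3 (intervocalic spirantization): /t/ is a stop between vowels /a/ and /e/, so it spirantizes to the fricative [s]. /p/ is a stop between vowels /e/ and /e/, so it spirantizes to the fricative [f]. /d/ is a stop between vowels /u/ and /u/, so it spirantizes to the fricative [z]. /b/ is a stop between vowels /u/ and /u/, so it spirantizes to the fricative [v]. /p/ is a stop between vowels /e/ and /a/, so it spirantizes to the fricative [f]. /vatepeudubugepaall/ → vasefeuzuvugefaall.
Rule 4 (final cluster simplification): /l/ is the second consonant of a word-final cluster /ll/, so it deletes. /vasefeuzuvugefaall/ → vasefeuzuvugefaal.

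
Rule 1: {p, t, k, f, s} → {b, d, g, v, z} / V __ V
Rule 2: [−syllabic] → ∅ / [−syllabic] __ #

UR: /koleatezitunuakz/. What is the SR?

koleadezidunuak

Rule 1 (intervocalic voicing): /t/ is a voiceless obstruent between vowels /a/ and /e/, so it voices to [d]. /t/ is a voiceless obstruent between vowels /i/ and /u/, so it voices to [d]. /koleatezitunuakz/ → koleadezidunuakz.
Rule 2 (final cluster simplification): /z/ is the second consonant of a word-final cluster /kz/, so it deletes. /koleadezidunuakz/ → koleadezidunuak.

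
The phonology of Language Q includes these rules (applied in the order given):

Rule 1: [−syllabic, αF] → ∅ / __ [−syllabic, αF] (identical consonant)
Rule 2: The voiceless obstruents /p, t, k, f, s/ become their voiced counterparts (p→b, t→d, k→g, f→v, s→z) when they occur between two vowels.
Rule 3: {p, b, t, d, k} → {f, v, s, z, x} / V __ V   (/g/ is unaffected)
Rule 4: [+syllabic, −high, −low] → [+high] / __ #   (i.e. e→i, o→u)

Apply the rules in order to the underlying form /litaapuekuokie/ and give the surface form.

lizaavueguogii

Rule 1 (degemination): no segment meets the environment; /litaapuekuokie/ is unchanged.
Rule 2 (intervocalic voicing): /t/ is a voiceless obstruent between vowels /i/ and /a/, so it voices to [d]. /p/ is a voiceless obstruent between vowels /a/ and /u/, so it voices to [b]. /k/ is a voiceless obstruent between vowels /e/ and /u/, so it voices to [g]. /k/ is a voiceless obstruent between vowels /o/ and /i/, so it voices to [g]. /litaapuekuokie/ → lidaabueguogie.
Rule 3 (intervocalic spirantization): /d/ is a stop between vowels /i/ and /a/, so it spirantizes to the fricative [z]. /b/ is a stop between vowels /a/ and /u/, so it spirantizes to the fricative [v]. /lidaabueguogie/ → lizaavueguogie.
Rule 4 (final vowel raising): /e/ is a mid vowel in word-final position, so it raises to [i]. /lizaavueguogie/ → lizaavueguogii.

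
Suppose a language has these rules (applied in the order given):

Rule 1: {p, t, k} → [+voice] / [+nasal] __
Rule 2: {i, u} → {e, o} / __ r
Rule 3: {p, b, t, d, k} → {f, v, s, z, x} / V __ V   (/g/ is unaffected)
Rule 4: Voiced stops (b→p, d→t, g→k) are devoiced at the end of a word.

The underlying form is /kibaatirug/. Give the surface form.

Rule 1 (post-nasal voicing): no segment meets the environment; /kibaatirug/ is unchanged.
Rule 2 (pre-rhotic lowering): /i/ is a high vowel immediately before /r/, so it lowers to [e]. /kibaatirug/ → kibaaterug.
Rule 3 (intervocalic spirantization): /b/ is a stop between vowels /i/ and /a/, so it spirantizes to the fricative [v]. /t/ is a stop between vowels /a/ and /e/, so it spirantizes to the fricative [s]. /kibaaterug/ → kivaaserug.
Rule 4 (final devoicing): /g/ is a voiced stop in word-final position, so it devoices to [k]. /kivaaserug/ → kivaaseruk.

kivaaseruk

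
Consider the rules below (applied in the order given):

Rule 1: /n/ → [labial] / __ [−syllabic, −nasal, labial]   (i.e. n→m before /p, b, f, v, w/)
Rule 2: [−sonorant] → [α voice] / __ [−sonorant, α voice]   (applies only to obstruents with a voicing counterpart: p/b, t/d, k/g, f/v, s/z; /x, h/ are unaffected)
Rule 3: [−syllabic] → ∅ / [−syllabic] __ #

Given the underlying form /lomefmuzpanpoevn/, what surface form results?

lomefmuspampoev

Rule 1 (nasal place assimilation): /n/ precedes the labial consonant /p/, so it assimilates in place to [m]. /lomefmuzpanpoevn/ → lomefmuzpampoevn.
Rule 2 (regressive voicing assimilation): /z/ precedes the voiceless obstruent /p/, so it devoices to [s] by assimilation. /lomefmuzpampoevn/ → lomefmuspampoevn.
Rule 3 (final cluster simplification): /n/ is the second consonant of a word-final cluster /vn/, so it deletes. /lomefmuspampoevn/ → lomefmuspampoev.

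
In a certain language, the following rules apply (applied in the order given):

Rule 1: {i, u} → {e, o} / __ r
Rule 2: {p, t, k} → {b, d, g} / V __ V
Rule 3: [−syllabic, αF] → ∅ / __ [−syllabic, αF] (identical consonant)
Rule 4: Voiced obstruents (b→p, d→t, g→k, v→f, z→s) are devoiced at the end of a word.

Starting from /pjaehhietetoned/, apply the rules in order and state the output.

pjaehiededonet

Rule 1 (pre-rhotic lowering): no segment meets the environment; /pjaehhietetoned/ is unchanged.
Rule 2 (intervocalic voicing): /t/ is a voiceless stop between vowels /e/ and /e/, so it voices to [d]. /t/ is a voiceless stop between vowels /e/ and /o/, so it voices to [d]. /pjaehhietetoned/ → pjaehhiededoned.
Rule 3 (degemination): /hh/ is a geminate; the first /h/ deletes. /pjaehhiededoned/ → pjaehiededoned.
Rule 4 (final devoicing): /d/ is a voiced obstruent in word-final position, so it devoices to [t]. /pjaehiededoned/ → pjaehiededonet.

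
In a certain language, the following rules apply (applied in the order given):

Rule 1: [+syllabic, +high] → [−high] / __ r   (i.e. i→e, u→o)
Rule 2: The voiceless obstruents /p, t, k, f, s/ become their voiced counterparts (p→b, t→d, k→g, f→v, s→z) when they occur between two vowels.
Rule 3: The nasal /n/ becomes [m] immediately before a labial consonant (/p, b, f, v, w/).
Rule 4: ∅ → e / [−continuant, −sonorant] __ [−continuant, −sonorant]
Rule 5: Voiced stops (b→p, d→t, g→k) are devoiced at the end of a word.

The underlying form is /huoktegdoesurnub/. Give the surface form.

Rule 1 (pre-rhotic lowering): /u/ is a high vowel immediately before /r/, so it lowers to [o]. /huoktegdoesurnub/ → huoktegdoesornub.
Rule 2 (intervocalic voicing): /s/ is a voiceless obstruent between vowels /e/ and /o/, so it voices to [z]. /huoktegdoesornub/ → huoktegdoezornub.
Rule 3 (nasal place assimilation): no segment meets the environment; /huoktegdoezornub/ is unchanged.
Rule 4 (stop-cluster e-epenthesis): /k/ and /t/ form a stop–stop cluster, so [e] is inserted between them. /g/ and /d/ form a stop–stop cluster, so [e] is inserted between them. /huoktegdoezornub/ → huoketegedoezornub.
Rule 5 (final devoicing): /b/ is a voiced stop in word-final position, so it devoices to [p]. /huoketegedoezornub/ → huoketegedoezornup.

huoketegedoezornup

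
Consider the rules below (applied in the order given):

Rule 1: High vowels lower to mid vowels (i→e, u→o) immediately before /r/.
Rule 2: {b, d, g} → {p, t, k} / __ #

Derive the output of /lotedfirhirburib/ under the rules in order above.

lotedferherborip

Rule 1 (pre-rhotic lowering): /i/ is a high vowel immediately before /r/, so it lowers to [e]. /i/ is a high vowel immediately before /r/, so it lowers to [e]. /u/ is a high vowel immediately before /r/, so it lowers to [o]. /lotedfirhirburib/ → lotedferherborib.
Rule 2 (final devoicing): /b/ is a voiced stop in word-final position, so it devoices to [p]. /lotedferherborib/ → lotedferherborip.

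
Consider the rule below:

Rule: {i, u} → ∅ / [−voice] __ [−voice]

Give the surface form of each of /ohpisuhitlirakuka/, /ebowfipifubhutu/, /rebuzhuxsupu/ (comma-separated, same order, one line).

ohpshtlirakka, ebowfpfubhtu, rebuzhxspu

/ohpisuhitlirakuka/: /i/ is a high vowel flanked by voiceless consonants /p/ and /s/, so it deletes. /u/ is a high vowel flanked by voiceless consonants /s/ and /h/, so it deletes. /i/ is a high vowel flanked by voiceless consonants /h/ and /t/, so it deletes. /u/ is a high vowel flanked by voiceless consonants /k/ and /k/, so it deletes. → [ohpshtlirakka].
/ebowfipifubhutu/: /i/ is a high vowel flanked by voiceless consonants /f/ and /p/, so it deletes. /i/ is a high vowel flanked by voiceless consonants /p/ and /f/, so it deletes. /u/ is a high vowel flanked by voiceless consonants /h/ and /t/, so it deletes. → [ebowfpfubhtu].
/rebuzhuxsupu/: /u/ is a high vowel flanked by voiceless consonants /h/ and /x/, so it deletes. /u/ is a high vowel flanked by voiceless consonants /s/ and /p/, so it deletes. → [rebuzhxspu].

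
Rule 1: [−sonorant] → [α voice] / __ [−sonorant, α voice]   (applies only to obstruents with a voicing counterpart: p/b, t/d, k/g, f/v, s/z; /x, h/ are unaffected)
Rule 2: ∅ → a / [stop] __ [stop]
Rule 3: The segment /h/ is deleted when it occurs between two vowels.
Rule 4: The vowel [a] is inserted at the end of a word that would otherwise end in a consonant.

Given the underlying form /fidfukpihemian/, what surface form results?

Rule 1 (regressive voicing assimilation): /d/ precedes the voiceless obstruent /f/, so it devoices to [t] by assimilation. /fidfukpihemian/ → fitfukpihemian.
Rule 2 (stop-cluster a-epenthesis): /k/ and /p/ form a stop–stop cluster, so [a] is inserted between them. /fitfukpihemian/ → fitfukapihemian.
Rule 3 (intervocalic h-deletion): /h/ occurs between vowels /i/ and /e/, so it deletes. /fitfukapihemian/ → fitfukapiemian.
Rule 4 (final a-epenthesis): the form ends in the consonant /n/, so [a] is inserted word-finally. /fitfukapiemian/ → fitfukapiemiana.

fitfukapiemiana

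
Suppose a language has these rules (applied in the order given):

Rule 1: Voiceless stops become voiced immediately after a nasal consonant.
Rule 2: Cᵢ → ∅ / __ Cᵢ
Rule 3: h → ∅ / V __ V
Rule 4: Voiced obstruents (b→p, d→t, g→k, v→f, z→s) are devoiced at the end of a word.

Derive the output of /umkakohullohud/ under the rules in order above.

Rule 1 (post-nasal voicing): /k/ is a voiceless stop immediately after the nasal /m/, so it voices to [g]. /umkakohullohud/ → umgakohullohud.
Rule 2 (degemination): /ll/ is a geminate; the first /l/ deletes. /umgakohullohud/ → umgakohulohud.
Rule 3 (intervocalic h-deletion): /h/ occurs between vowels /o/ and /u/, so it deletes. /h/ occurs between vowels /o/ and /u/, so it deletes. /umgakohulohud/ → umgakouloud.
Rule 4 (final devoicing): /d/ is a voiced obstruent in word-final position, so it devoices to [t]. /umgakouloud/ → umgakoulout.

umgakoulout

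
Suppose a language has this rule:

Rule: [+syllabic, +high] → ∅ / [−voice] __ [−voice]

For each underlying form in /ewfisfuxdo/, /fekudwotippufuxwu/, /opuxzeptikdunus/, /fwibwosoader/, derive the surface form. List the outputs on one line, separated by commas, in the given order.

ewfsfxdo, fekudwotppfxwu, opxzeptkdunus, fwibwosoader

/ewfisfuxdo/: /i/ is a high vowel flanked by voiceless consonants /f/ and /s/, so it deletes. /u/ is a high vowel flanked by voiceless consonants /f/ and /x/, so it deletes. → [ewfsfxdo].
/fekudwotippufuxwu/: /i/ is a high vowel flanked by voiceless consonants /t/ and /p/, so it deletes. /u/ is a high vowel flanked by voiceless consonants /p/ and /f/, so it deletes. /u/ is a high vowel flanked by voiceless consonants /f/ and /x/, so it deletes. → [fekudwotppfxwu].
/opuxzeptikdunus/: /u/ is a high vowel flanked by voiceless consonants /p/ and /x/, so it deletes. /i/ is a high vowel flanked by voiceless consonants /t/ and /k/, so it deletes. → [opxzeptkdunus].
/fwibwosoader/: the rule's environment is not met; surfaces unchanged as [fwibwosoader].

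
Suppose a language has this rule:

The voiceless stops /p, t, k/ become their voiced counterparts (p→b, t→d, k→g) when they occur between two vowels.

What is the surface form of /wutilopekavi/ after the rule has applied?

/t/ is a voiceless stop between vowels /u/ and /i/, so it voices to [d].
/p/ is a voiceless stop between vowels /o/ and /e/, so it voices to [b].
/k/ is a voiceless stop between vowels /e/ and /a/, so it voices to [g].
Surface form: [wudilobegavi].

wudilobegavi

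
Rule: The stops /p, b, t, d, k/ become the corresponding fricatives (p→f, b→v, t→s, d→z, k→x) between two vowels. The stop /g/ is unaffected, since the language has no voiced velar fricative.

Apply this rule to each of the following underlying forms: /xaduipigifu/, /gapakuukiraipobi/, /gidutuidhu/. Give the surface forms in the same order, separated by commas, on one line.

/xaduipigifu/: /d/ is a stop between vowels /a/ and /u/, so it spirantizes to the fricative [z]. /p/ is a stop between vowels /i/ and /i/, so it spirantizes to the fricative [f]. → [xazuifigifu].
/gapakuukiraipobi/: /p/ is a stop between vowels /a/ and /a/, so it spirantizes to the fricative [f]. /k/ is a stop between vowels /a/ and /u/, so it spirantizes to the fricative [x]. /k/ is a stop between vowels /u/ and /i/, so it spirantizes to the fricative [x]. /p/ is a stop between vowels /i/ and /o/, so it spirantizes to the fricative [f]. /b/ is a stop between vowels /o/ and /i/, so it spirantizes to the fricative [v]. → [gafaxuuxiraifovi].
/gidutuidhu/: /d/ is a stop between vowels /i/ and /u/, so it spirantizes to the fricative [z]. /t/ is a stop between vowels /u/ and /u/, so it spirantizes to the fricative [s]. → [gizusuidhu].

xazuifigifu, gafaxuuxiraifovi, gizusuidhu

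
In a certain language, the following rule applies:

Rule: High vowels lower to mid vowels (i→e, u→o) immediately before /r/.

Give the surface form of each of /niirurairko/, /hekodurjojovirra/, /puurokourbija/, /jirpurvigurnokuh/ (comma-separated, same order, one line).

/niirurairko/: /i/ is a high vowel immediately before /r/, so it lowers to [e]. /u/ is a high vowel immediately before /r/, so it lowers to [o]. /i/ is a high vowel immediately before /r/, so it lowers to [e]. → [nieroraerko].
/hekodurjojovirra/: /u/ is a high vowel immediately before /r/, so it lowers to [o]. /i/ is a high vowel immediately before /r/, so it lowers to [e]. → [hekodorjojoverra].
/puurokourbija/: /u/ is a high vowel immediately before /r/, so it lowers to [o]. /u/ is a high vowel immediately before /r/, so it lowers to [o]. → [puorokoorbija].
/jirpurvigurnokuh/: /i/ is a high vowel immediately before /r/, so it lowers to [e]. /u/ is a high vowel immediately before /r/, so it lowers to [o]. /u/ is a high vowel immediately before /r/, so it lowers to [o]. → [jerporvigornokuh].

nieroraerko, hekodorjojoverra, puorokoorbija, jerporvigornokuh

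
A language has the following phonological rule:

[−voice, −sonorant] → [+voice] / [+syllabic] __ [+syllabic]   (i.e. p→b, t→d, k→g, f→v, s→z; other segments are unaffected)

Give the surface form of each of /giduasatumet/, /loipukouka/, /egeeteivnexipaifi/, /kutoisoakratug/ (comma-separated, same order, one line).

giduazadumet, loibugouga, egeedeivnexibaivi, kudoizoakradug

/giduasatumet/: /s/ is a voiceless obstruent between vowels /a/ and /a/, so it voices to [z]. /t/ is a voiceless obstruent between vowels /a/ and /u/, so it voices to [d]. → [giduazadumet].
/loipukouka/: /p/ is a voiceless obstruent between vowels /i/ and /u/, so it voices to [b]. /k/ is a voiceless obstruent between vowels /u/ and /o/, so it voices to [g]. /k/ is a voiceless obstruent between vowels /u/ and /a/, so it voices to [g]. → [loibugouga].
/egeeteivnexipaifi/: /t/ is a voiceless obstruent between vowels /e/ and /e/, so it voices to [d]. /p/ is a voiceless obstruent between vowels /i/ and /a/, so it voices to [b]. /f/ is a voiceless obstruent between vowels /i/ and /i/, so it voices to [v]. → [egeedeivnexibaivi].
/kutoisoakratug/: /t/ is a voiceless obstruent between vowels /u/ and /o/, so it voices to [d]. /s/ is a voiceless obstruent between vowels /i/ and /o/, so it voices to [z]. /t/ is a voiceless obstruent between vowels /a/ and /u/, so it voices to [d]. → [kudoizoakradug].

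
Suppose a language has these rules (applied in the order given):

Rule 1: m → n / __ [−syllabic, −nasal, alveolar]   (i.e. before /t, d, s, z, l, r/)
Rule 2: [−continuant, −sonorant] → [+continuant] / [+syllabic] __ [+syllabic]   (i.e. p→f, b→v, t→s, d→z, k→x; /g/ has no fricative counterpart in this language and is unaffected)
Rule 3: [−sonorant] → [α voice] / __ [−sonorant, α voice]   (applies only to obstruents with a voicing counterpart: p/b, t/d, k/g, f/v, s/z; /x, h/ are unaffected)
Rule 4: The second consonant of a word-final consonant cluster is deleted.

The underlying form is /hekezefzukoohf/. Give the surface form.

Rule 1 (nasal place assimilation): no segment meets the environment; /hekezefzukoohf/ is unchanged.
Rule 2 (intervocalic spirantization): /k/ is a stop between vowels /e/ and /e/, so it spirantizes to the fricative [x]. /k/ is a stop between vowels /u/ and /o/, so it spirantizes to the fricative [x]. /hekezefzukoohf/ → hexezefzuxoohf.
Rule 3 (regressive voicing assimilation): /f/ precedes the voiced obstruent /z/, so it voices to [v] by assimilation. /hexezefzuxoohf/ → hexezevzuxoohf.
Rule 4 (final cluster simplification): /f/ is the second consonant of a word-final cluster /hf/, so it deletes. /hexezevzuxoohf/ → hexezevzuxooh.

hexezevzuxooh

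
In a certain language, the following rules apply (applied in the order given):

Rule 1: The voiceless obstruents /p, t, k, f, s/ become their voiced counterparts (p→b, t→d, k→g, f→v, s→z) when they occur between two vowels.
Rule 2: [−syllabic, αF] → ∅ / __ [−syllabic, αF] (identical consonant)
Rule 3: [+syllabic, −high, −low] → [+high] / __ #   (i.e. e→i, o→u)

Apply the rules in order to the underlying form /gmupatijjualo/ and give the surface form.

gmubadijualu

Rule 1 (intervocalic voicing): /p/ is a voiceless obstruent between vowels /u/ and /a/, so it voices to [b]. /t/ is a voiceless obstruent between vowels /a/ and /i/, so it voices to [d]. /gmupatijjualo/ → gmubadijjualo.
Rule 2 (degemination): /jj/ is a geminate; the first /j/ deletes. /gmubadijjualo/ → gmubadijualo.
Rule 3 (final vowel raising): /o/ is a mid vowel in word-final position, so it raises to [u]. /gmubadijualo/ → gmubadijualu.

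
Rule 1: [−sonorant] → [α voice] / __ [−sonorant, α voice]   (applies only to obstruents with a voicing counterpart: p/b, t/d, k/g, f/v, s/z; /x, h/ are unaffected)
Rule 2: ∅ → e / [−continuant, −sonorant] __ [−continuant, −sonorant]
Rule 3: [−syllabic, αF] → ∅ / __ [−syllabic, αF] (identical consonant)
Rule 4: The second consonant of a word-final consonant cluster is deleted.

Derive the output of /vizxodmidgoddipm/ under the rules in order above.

visxodmidegodedip

Rule 1 (regressive voicing assimilation): /z/ precedes the voiceless obstruent /x/, so it devoices to [s] by assimilation. /vizxodmidgoddipm/ → visxodmidgoddipm.
Rule 2 (stop-cluster e-epenthesis): /d/ and /g/ form a stop–stop cluster, so [e] is inserted between them. /d/ and /d/ form a stop–stop cluster, so [e] is inserted between them. /visxodmidgoddipm/ → visxodmidegodedipm.
Rule 3 (degemination): no segment meets the environment; /visxodmidegodedipm/ is unchanged.
Rule 4 (final cluster simplification): /m/ is the second consonant of a word-final cluster /pm/, so it deletes. /visxodmidegodedipm/ → visxodmidegodedip.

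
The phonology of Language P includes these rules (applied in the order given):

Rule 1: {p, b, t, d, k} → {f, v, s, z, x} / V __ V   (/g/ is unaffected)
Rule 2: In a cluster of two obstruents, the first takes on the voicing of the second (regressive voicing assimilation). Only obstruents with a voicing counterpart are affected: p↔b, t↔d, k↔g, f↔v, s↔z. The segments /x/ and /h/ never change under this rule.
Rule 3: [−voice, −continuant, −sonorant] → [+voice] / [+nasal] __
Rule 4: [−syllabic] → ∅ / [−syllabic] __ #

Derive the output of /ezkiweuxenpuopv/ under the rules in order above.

eskiweuxenbuob

Rule 1 (intervocalic spirantization): no segment meets the environment; /ezkiweuxenpuopv/ is unchanged.
Rule 2 (regressive voicing assimilation): /z/ precedes the voiceless obstruent /k/, so it devoices to [s] by assimilation. /p/ precedes the voiced obstruent /v/, so it voices to [b] by assimilation. /ezkiweuxenpuopv/ → eskiweuxenpuobv.
Rule 3 (post-nasal voicing): /p/ is a voiceless stop immediately after the nasal /n/, so it voices to [b]. /eskiweuxenpuobv/ → eskiweuxenbuobv.
Rule 4 (final cluster simplification): /v/ is the second consonant of a word-final cluster /bv/, so it deletes. /eskiweuxenbuobv/ → eskiweuxenbuob.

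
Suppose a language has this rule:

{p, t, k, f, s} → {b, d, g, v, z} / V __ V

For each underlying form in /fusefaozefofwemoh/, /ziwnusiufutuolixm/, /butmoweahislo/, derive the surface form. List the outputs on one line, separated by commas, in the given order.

fuzevaozevofwemoh, ziwnuziuvuduolixm, butmoweahislo

/fusefaozefofwemoh/: /s/ is a voiceless obstruent between vowels /u/ and /e/, so it voices to [z]. /f/ is a voiceless obstruent between vowels /e/ and /a/, so it voices to [v]. /f/ is a voiceless obstruent between vowels /e/ and /o/, so it voices to [v]. → [fuzevaozevofwemoh].
/ziwnusiufutuolixm/: /s/ is a voiceless obstruent between vowels /u/ and /i/, so it voices to [z]. /f/ is a voiceless obstruent between vowels /u/ and /u/, so it voices to [v]. /t/ is a voiceless obstruent between vowels /u/ and /u/, so it voices to [d]. → [ziwnuziuvuduolixm].
/butmoweahislo/: the rule's environment is not met; surfaces unchanged as [butmoweahislo].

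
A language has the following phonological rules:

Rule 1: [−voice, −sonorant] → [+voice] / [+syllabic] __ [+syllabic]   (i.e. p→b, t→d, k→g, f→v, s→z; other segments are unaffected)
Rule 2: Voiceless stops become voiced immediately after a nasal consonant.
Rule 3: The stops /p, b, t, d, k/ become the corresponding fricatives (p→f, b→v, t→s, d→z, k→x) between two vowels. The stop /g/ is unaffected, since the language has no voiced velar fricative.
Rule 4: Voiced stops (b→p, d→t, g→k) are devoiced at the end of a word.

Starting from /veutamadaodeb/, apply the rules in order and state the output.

Rule 1 (intervocalic voicing): /t/ is a voiceless obstruent between vowels /u/ and /a/, so it voices to [d]. /veutamadaodeb/ → veudamadaodeb.
Rule 2 (post-nasal voicing): no segment meets the environment; /veudamadaodeb/ is unchanged.
Rule 3 (intervocalic spirantization): /d/ is a stop between vowels /u/ and /a/, so it spirantizes to the fricative [z]. /d/ is a stop between vowels /a/ and /a/, so it spirantizes to the fricative [z]. /d/ is a stop between vowels /o/ and /e/, so it spirantizes to the fricative [z]. /veudamadaodeb/ → veuzamazaozeb.
Rule 4 (final devoicing): /b/ is a voiced stop in word-final position, so it devoices to [p]. /veuzamazaozeb/ → veuzamazaozep.

veuzamazaozep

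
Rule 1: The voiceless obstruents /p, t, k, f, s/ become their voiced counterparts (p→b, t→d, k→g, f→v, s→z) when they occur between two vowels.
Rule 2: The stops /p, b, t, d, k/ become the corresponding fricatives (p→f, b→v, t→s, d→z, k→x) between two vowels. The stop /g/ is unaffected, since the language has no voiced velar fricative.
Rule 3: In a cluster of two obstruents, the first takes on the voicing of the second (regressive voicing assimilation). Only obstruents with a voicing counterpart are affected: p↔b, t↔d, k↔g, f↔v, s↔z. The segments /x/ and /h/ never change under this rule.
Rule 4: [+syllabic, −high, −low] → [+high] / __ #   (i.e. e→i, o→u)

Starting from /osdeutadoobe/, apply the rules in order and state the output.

ozdeuzazoovi

Rule 1 (intervocalic voicing): /t/ is a voiceless obstruent between vowels /u/ and /a/, so it voices to [d]. /osdeutadoobe/ → osdeudadoobe.
Rule 2 (intervocalic spirantization): /d/ is a stop between vowels /u/ and /a/, so it spirantizes to the fricative [z]. /d/ is a stop between vowels /a/ and /o/, so it spirantizes to the fricative [z]. /b/ is a stop between vowels /o/ and /e/, so it spirantizes to the fricative [v]. /osdeudadoobe/ → osdeuzazoove.
Rule 3 (regressive voicing assimilation): /s/ precedes the voiced obstruent /d/, so it voices to [z] by assimilation. /osdeuzazoove/ → ozdeuzazoove.
Rule 4 (final vowel raising): /e/ is a mid vowel in word-final position, so it raises to [i]. /ozdeuzazoove/ → ozdeuzazoovi.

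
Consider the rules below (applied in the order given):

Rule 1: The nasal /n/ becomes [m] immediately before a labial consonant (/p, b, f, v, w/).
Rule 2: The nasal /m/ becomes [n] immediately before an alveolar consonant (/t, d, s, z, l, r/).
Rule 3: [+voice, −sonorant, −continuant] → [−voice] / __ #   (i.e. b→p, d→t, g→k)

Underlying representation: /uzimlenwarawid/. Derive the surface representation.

Rule 1 (nasal place assimilation): /n/ precedes the labial consonant /w/, so it assimilates in place to [m]. /uzimlenwarawid/ → uzimlemwarawid.
Rule 2 (nasal place assimilation): /m/ precedes the alveolar consonant /l/, so it assimilates in place to [n]. /uzimlemwarawid/ → uzinlemwarawid.
Rule 3 (final devoicing): /d/ is a voiced stop in word-final position, so it devoices to [t]. /uzinlemwarawid/ → uzinlemwarawit.

uzinlemwarawit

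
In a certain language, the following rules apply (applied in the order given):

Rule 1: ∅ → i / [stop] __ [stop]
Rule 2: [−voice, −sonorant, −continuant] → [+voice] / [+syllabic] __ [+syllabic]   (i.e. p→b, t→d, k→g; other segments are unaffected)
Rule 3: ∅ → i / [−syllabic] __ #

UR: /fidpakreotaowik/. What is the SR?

fidibakreodaowiki

Rule 1 (stop-cluster i-epenthesis): /d/ and /p/ form a stop–stop cluster, so [i] is inserted between them. /fidpakreotaowik/ → fidipakreotaowik.
Rule 2 (intervocalic voicing): /p/ is a voiceless stop between vowels /i/ and /a/, so it voices to [b]. /t/ is a voiceless stop between vowels /o/ and /a/, so it voices to [d]. /fidipakreotaowik/ → fidibakreodaowik.
Rule 3 (final i-epenthesis): the form ends in the consonant /k/, so [i] is inserted word-finally. /fidibakreodaowik/ → fidibakreodaowiki.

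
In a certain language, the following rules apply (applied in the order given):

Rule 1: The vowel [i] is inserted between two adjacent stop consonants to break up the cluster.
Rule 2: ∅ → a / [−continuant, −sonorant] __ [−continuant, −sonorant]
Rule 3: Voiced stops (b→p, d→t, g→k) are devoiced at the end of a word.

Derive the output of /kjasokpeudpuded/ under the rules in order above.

Rule 1 (stop-cluster i-epenthesis): /k/ and /p/ form a stop–stop cluster, so [i] is inserted between them. /d/ and /p/ form a stop–stop cluster, so [i] is inserted between them. /kjasokpeudpuded/ → kjasokipeudipuded.
Rule 2 (stop-cluster a-epenthesis): no segment meets the environment; /kjasokipeudipuded/ is unchanged.
Rule 3 (final devoicing): /d/ is a voiced stop in word-final position, so it devoices to [t]. /kjasokipeudipuded/ → kjasokipeudipudet.

kjasokipeudipudet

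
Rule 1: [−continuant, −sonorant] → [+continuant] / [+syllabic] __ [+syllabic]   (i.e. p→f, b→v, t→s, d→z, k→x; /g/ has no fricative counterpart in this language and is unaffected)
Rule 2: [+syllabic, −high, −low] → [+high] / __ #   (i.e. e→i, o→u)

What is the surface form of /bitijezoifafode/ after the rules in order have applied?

bisijezoifafozi

Rule 1 (intervocalic spirantization): /t/ is a stop between vowels /i/ and /i/, so it spirantizes to the fricative [s]. /d/ is a stop between vowels /o/ and /e/, so it spirantizes to the fricative [z]. /bitijezoifafode/ → bisijezoifafoze.
Rule 2 (final vowel raising): /e/ is a mid vowel in word-final position, so it raises to [i]. /bisijezoifafoze/ → bisijezoifafozi.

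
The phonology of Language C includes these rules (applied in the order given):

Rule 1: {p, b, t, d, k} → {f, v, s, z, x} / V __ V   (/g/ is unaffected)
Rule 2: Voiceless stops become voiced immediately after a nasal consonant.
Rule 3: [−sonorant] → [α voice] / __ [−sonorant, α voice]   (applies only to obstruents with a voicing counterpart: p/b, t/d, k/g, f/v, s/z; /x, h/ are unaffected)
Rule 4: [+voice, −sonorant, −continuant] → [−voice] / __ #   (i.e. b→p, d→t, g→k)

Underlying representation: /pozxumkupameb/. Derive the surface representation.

posxumgufamep

Rule 1 (intervocalic spirantization): /p/ is a stop between vowels /u/ and /a/, so it spirantizes to the fricative [f]. /pozxumkupameb/ → pozxumkufameb.
Rule 2 (post-nasal voicing): /k/ is a voiceless stop immediately after the nasal /m/, so it voices to [g]. /pozxumkufameb/ → pozxumgufameb.
Rule 3 (regressive voicing assimilation): /z/ precedes the voiceless obstruent /x/, so it devoices to [s] by assimilation. /pozxumgufameb/ → posxumgufameb.
Rule 4 (final devoicing): /b/ is a voiced stop in word-final position, so it devoices to [p]. /posxumgufameb/ → posxumgufamep.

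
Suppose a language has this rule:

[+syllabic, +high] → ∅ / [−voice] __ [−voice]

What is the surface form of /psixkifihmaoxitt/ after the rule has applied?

psxkfhmaoxtt

/i/ is a high vowel flanked by voiceless consonants /s/ and /x/, so it deletes.
/i/ is a high vowel flanked by voiceless consonants /k/ and /f/, so it deletes.
/i/ is a high vowel flanked by voiceless consonants /f/ and /h/, so it deletes.
/i/ is a high vowel flanked by voiceless consonants /x/ and /t/, so it deletes.
Surface form: [psxkfhmaoxtt].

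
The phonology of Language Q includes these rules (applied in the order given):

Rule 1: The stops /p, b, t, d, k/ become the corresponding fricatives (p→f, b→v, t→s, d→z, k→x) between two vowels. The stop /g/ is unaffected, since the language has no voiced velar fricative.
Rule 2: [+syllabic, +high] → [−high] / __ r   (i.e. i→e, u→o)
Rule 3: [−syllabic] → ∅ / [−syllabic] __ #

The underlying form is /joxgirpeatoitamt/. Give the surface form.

joxgerpeasoisam

Rule 1 (intervocalic spirantization): /t/ is a stop between vowels /a/ and /o/, so it spirantizes to the fricative [s]. /t/ is a stop between vowels /i/ and /a/, so it spirantizes to the fricative [s]. /joxgirpeatoitamt/ → joxgirpeasoisamt.
Rule 2 (pre-rhotic lowering): /i/ is a high vowel immediately before /r/, so it lowers to [e]. /joxgirpeasoisamt/ → joxgerpeasoisamt.
Rule 3 (final cluster simplification): /t/ is the second consonant of a word-final cluster /mt/, so it deletes. /joxgerpeasoisamt/ → joxgerpeasoisam.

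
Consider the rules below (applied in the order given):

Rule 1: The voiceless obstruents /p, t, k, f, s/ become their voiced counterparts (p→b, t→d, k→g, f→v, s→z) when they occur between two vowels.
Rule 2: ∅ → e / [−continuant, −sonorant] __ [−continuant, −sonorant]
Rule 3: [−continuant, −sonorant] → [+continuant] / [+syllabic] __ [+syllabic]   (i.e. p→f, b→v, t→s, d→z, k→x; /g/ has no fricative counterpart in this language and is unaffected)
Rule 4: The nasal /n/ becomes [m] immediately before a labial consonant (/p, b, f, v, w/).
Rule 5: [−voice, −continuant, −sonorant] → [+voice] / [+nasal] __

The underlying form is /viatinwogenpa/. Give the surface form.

Rule 1 (intervocalic voicing): /t/ is a voiceless obstruent between vowels /a/ and /i/, so it voices to [d]. /viatinwogenpa/ → viadinwogenpa.
Rule 2 (stop-cluster e-epenthesis): no segment meets the environment; /viadinwogenpa/ is unchanged.
Rule 3 (intervocalic spirantization): /d/ is a stop between vowels /a/ and /i/, so it spirantizes to the fricative [z]. /viadinwogenpa/ → viazinwogenpa.
Rule 4 (nasal place assimilation): /n/ precedes the labial consonant /w/, so it assimilates in place to [m]. /n/ precedes the labial consonant /p/, so it assimilates in place to [m]. /viazinwogenpa/ → viazimwogempa.
Rule 5 (post-nasal voicing): /p/ is a voiceless stop immediately after the nasal /m/, so it voices to [b]. /viazimwogempa/ → viazimwogemba.

viazimwogemba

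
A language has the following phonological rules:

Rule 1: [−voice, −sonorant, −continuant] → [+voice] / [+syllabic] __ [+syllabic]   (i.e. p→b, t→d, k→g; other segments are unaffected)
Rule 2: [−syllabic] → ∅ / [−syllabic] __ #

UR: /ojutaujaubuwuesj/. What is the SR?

Rule 1 (intervocalic voicing): /t/ is a voiceless stop between vowels /u/ and /a/, so it voices to [d]. /ojutaujaubuwuesj/ → ojudaujaubuwuesj.
Rule 2 (final cluster simplification): /j/ is the second consonant of a word-final cluster /sj/, so it deletes. /ojudaujaubuwuesj/ → ojudaujaubuwues.

ojudaujaubuwues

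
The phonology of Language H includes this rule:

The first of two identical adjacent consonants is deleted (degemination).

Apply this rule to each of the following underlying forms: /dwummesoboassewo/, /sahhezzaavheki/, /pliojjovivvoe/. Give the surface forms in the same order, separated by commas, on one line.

dwumesoboasewo, sahezaavheki, pliojovivoe

/dwummesoboassewo/: /mm/ is a geminate; the first /m/ deletes. /ss/ is a geminate; the first /s/ deletes. → [dwumesoboasewo].
/sahhezzaavheki/: /hh/ is a geminate; the first /h/ deletes. /zz/ is a geminate; the first /z/ deletes. → [sahezaavheki].
/pliojjovivvoe/: /jj/ is a geminate; the first /j/ deletes. /vv/ is a geminate; the first /v/ deletes. → [pliojovivoe].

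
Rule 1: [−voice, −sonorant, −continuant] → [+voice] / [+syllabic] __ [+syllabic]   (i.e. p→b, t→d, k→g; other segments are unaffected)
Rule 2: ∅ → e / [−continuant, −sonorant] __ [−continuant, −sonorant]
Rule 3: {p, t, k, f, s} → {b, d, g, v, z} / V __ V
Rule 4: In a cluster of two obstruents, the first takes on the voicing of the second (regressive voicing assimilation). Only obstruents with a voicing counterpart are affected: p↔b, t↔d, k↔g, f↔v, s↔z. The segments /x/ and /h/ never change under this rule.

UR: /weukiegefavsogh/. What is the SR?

Rule 1 (intervocalic voicing): /k/ is a voiceless stop between vowels /u/ and /i/, so it voices to [g]. /weukiegefavsogh/ → weugiegefavsogh.
Rule 2 (stop-cluster e-epenthesis): no segment meets the environment; /weugiegefavsogh/ is unchanged.
Rule 3 (intervocalic voicing): /f/ is a voiceless obstruent between vowels /e/ and /a/, so it voices to [v]. /weugiegefavsogh/ → weugiegevavsogh.
Rule 4 (regressive voicing assimilation): /v/ precedes the voiceless obstruent /s/, so it devoices to [f] by assimilation. /g/ precedes the voiceless obstruent /h/, so it devoices to [k] by assimilation. /weugiegevavsogh/ → weugiegevafsokh.

weugiegevafsokh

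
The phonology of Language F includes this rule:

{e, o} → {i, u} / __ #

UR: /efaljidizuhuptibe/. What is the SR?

efaljidizuhuptibi

/e/ is a mid vowel in word-final position, so it raises to [i].
Surface form: [efaljidizuhuptibi].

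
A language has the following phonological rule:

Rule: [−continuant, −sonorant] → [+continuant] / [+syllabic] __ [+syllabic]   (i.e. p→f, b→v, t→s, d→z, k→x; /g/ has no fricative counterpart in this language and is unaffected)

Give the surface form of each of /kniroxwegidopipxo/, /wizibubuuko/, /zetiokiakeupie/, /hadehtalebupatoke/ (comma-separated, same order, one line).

/kniroxwegidopipxo/: /d/ is a stop between vowels /i/ and /o/, so it spirantizes to the fricative [z]. /p/ is a stop between vowels /o/ and /i/, so it spirantizes to the fricative [f]. → [kniroxwegizofipxo].
/wizibubuuko/: /b/ is a stop between vowels /i/ and /u/, so it spirantizes to the fricative [v]. /b/ is a stop between vowels /u/ and /u/, so it spirantizes to the fricative [v]. /k/ is a stop between vowels /u/ and /o/, so it spirantizes to the fricative [x]. → [wizivuvuuxo].
/zetiokiakeupie/: /t/ is a stop between vowels /e/ and /i/, so it spirantizes to the fricative [s]. /k/ is a stop between vowels /o/ and /i/, so it spirantizes to the fricative [x]. /k/ is a stop between vowels /a/ and /e/, so it spirantizes to the fricative [x]. /p/ is a stop between vowels /u/ and /i/, so it spirantizes to the fricative [f]. → [zesioxiaxeufie].
/hadehtalebupatoke/: /d/ is a stop between vowels /a/ and /e/, so it spirantizes to the fricative [z]. /b/ is a stop between vowels /e/ and /u/, so it spirantizes to the fricative [v]. /p/ is a stop between vowels /u/ and /a/, so it spirantizes to the fricative [f]. /t/ is a stop between vowels /a/ and /o/, so it spirantizes to the fricative [s]. /k/ is a stop between vowels /o/ and /e/, so it spirantizes to the fricative [x]. → [hazehtalevufasoxe].

kniroxwegizofipxo, wizivuvuuxo, zesioxiaxeufie, hazehtalevufasoxe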